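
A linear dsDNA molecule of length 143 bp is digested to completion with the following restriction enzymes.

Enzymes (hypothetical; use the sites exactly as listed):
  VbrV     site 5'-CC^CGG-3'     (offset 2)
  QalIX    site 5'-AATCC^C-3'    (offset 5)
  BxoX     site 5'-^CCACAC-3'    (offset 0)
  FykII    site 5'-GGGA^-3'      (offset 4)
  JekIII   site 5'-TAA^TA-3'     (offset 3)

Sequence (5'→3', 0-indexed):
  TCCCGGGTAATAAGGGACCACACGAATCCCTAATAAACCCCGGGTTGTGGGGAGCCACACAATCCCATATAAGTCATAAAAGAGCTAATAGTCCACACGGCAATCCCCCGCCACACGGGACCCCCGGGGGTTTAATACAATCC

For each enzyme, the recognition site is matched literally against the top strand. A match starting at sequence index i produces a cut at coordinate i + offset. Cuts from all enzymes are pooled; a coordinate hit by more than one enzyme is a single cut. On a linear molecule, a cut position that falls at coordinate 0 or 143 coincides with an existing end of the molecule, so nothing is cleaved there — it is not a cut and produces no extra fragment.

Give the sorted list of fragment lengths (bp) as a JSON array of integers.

[1,3,4,4,4,4,7,7,7,8,10,11,11,12,13,14,23]

Per-enzyme occurrences:
  VbrV CCCGG/2: at [1, 38, 122] ⇒ [3, 40, 124]
  QalIX AATCCC/5: at [24, 60, 101] ⇒ [29, 65, 106]
  BxoX CCACAC/0: at [17, 54, 92, 110] ⇒ [17, 54, 92, 110]
  FykII GGGA/4: at [13, 49, 116] ⇒ [17, 53, 120]
  JekIII TAATA/3: at [7, 30, 85, 132] ⇒ [10, 33, 88, 135]

Pooled cuts: [3, 10, 17, 29, 33, 40, 53, 54, 65, 88, 92, 106, 110, 120, 124, 135]

Fragments:
  [0,3): 3 bp
  [3,10): 7 bp
  [10,17): 7 bp
  [17,29): 12 bp
  [29,33): 4 bp
  [33,40): 7 bp
  [40,53): 13 bp
  [53,54): 1 bp
  [54,65): 11 bp
  [65,88): 23 bp
  [88,92): 4 bp
  [92,106): 14 bp
  [106,110): 4 bp
  [110,120): 10 bp
  [120,124): 4 bp
  [124,135): 11 bp
  [135,143): 8 bp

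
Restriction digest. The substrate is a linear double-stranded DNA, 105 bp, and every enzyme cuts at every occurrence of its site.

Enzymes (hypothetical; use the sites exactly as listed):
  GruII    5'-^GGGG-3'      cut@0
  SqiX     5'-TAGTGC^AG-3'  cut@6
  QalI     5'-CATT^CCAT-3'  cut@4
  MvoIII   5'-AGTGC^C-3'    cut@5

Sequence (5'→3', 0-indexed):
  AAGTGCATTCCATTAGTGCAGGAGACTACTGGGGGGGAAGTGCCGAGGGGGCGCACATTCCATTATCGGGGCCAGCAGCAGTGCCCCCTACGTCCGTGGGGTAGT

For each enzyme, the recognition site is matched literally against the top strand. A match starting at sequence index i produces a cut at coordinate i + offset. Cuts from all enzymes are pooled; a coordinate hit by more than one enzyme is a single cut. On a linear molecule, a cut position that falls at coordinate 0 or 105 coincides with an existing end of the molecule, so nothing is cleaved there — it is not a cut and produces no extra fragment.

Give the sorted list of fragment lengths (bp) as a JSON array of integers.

[1,1,1,1,3,8,8,9,10,10,11,12,13,17]

Per-enzyme occurrences:
  GruII (GGGG, off=0): starts [30, 31, 32, 33, 46, 47, 67, 97] → cuts [30, 31, 32, 33, 46, 47, 67, 97]
  SqiX (TAGTGCAG, off=6): starts [13] → cuts [19]
  QalI (CATTCCAT, off=4): starts [5, 55] → cuts [9, 59]
  MvoIII (AGTGCC, off=5): starts [38, 79] → cuts [43, 84]

Pooled cuts: [9, 19, 30, 31, 32, 33, 43, 46, 47, 59, 67, 84, 97]

Fragments:
  [0,9): 9 bp
  [9,19): 10 bp
  [19,30): 11 bp
  [30,31): 1 bp
  [31,32): 1 bp
  [32,33): 1 bp
  [33,43): 10 bp
  [43,46): 3 bp
  [46,47): 1 bp
  [47,59): 12 bp
  [59,67): 8 bp
  [67,84): 17 bp
  [84,97): 13 bp
  [97,105): 8 bp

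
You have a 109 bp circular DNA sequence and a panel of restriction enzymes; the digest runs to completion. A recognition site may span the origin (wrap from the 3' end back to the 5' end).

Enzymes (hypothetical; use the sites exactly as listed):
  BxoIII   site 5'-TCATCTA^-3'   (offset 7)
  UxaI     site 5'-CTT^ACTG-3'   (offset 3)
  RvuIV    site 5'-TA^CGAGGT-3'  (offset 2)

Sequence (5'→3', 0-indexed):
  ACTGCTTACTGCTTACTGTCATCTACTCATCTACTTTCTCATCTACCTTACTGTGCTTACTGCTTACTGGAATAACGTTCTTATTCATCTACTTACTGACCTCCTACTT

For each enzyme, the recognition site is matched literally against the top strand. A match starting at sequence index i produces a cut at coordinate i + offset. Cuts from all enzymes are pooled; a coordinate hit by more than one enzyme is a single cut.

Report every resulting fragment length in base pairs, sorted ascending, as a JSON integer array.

Scan for sites:
  BxoIII TCATCTA/7: at [18, 26, 38, 84] ⇒ [25, 33, 45, 91]
  UxaI CTTACTG/3: at [4, 11, 46, 55, 62, 91, 106] ⇒ [0, 7, 14, 49, 58, 65, 94]
  RvuIV (TACGAGGT, off=2): no sites

All cut coordinates (distinct, sorted): [0, 7, 14, 25, 33, 45, 49, 58, 65, 91, 94]

Fragments:
  0→7: 7 bp
  7→14: 7 bp
  14→25: 11 bp
  25→33: 8 bp
  33→45: 12 bp
  45→49: 4 bp
  49→58: 9 bp
  58→65: 7 bp
  65→91: 26 bp
  91→94: 3 bp
  94→0 (wrap): 109-94+0 = 15 bp

[3,4,7,7,7,8,9,11,12,15,26]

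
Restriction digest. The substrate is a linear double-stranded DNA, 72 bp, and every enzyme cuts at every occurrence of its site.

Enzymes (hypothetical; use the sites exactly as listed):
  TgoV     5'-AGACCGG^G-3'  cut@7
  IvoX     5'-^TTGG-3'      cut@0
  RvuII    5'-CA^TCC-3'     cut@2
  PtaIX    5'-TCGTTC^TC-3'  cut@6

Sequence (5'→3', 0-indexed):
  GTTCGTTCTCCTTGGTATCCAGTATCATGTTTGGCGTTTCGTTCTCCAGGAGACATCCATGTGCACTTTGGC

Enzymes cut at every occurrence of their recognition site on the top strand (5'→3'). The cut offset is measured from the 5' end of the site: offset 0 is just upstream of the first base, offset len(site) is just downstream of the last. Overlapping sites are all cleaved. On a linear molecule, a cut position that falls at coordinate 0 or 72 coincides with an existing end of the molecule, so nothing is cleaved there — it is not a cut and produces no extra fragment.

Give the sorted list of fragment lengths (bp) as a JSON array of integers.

Scan for sites:
  TgoV (AGACCGGG, off=7): no sites
  IvoX TTGG/0: at [11, 30, 67] ⇒ [11, 30, 67]
  RvuII CATCC/2: at [53] ⇒ [55]
  PtaIX TCGTTCTC/6: at [2, 38] ⇒ [8, 44]

Pooled cuts: [8, 11, 30, 44, 55, 67]

Fragments:
  [0,8): 8 bp
  [8,11): 3 bp
  [11,30): 19 bp
  [30,44): 14 bp
  [44,55): 11 bp
  [55,67): 12 bp
  [67,72): 5 bp

[3,5,8,11,12,14,19]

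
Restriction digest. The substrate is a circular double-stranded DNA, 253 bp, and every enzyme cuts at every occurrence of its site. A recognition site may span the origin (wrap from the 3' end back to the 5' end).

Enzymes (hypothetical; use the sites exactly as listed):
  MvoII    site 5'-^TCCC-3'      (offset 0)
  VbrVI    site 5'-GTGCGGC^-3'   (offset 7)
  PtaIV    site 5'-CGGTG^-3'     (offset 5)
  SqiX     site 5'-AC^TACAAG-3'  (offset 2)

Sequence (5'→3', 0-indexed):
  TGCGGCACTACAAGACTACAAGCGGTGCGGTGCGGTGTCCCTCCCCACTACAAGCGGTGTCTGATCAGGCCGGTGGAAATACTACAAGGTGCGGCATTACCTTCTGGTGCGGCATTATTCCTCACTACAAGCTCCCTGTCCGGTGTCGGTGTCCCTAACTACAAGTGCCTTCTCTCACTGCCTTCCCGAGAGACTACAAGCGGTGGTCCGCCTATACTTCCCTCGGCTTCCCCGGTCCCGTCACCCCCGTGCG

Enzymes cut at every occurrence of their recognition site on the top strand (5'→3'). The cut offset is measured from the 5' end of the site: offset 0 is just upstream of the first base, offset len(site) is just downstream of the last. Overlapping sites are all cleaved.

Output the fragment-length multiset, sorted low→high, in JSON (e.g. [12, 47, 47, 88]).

[2,4,5,5,6,7,7,7,7,8,8,10,11,11,11,11,12,13,13,13,16,18,24,24]

Per-enzyme occurrences:
  MvoII (TCCC, off=0): starts [37, 41, 132, 151, 183, 218, 228, 235] → cuts [37, 41, 132, 151, 183, 218, 228, 235]
  VbrVI (GTGCGGC, off=7): starts [88, 106, 252] → cuts [6, 95, 113]
  PtaIV (CGGTG, off=5): starts [22, 27, 32, 54, 70, 140, 146, 200] → cuts [27, 32, 37, 59, 75, 145, 151, 205]
  SqiX (ACTACAAG, off=2): starts [6, 14, 46, 80, 123, 157, 192] → cuts [8, 16, 48, 82, 125, 159, 194]

Pooled cuts: [6, 8, 16, 27, 32, 37, 41, 48, 59, 75, 82, 95, 113, 125, 132, 145, 151, 159, 183, 194, 205, 218, 228, 235]

Fragments:
  6→8: 2 bp
  8→16: 8 bp
  16→27: 11 bp
  27→32: 5 bp
  32→37: 5 bp
  37→41: 4 bp
  41→48: 7 bp
  48→59: 11 bp
  59→75: 16 bp
  75→82: 7 bp
  82→95: 13 bp
  95→113: 18 bp
  113→125: 12 bp
  125→132: 7 bp
  132→145: 13 bp
  145→151: 6 bp
  151→159: 8 bp
  159→183: 24 bp
  183→194: 11 bp
  194→205: 11 bp
  205→218: 13 bp
  218→228: 10 bp
  228→235: 7 bp
  235→6 (wrap): 253-235+6 = 24 bp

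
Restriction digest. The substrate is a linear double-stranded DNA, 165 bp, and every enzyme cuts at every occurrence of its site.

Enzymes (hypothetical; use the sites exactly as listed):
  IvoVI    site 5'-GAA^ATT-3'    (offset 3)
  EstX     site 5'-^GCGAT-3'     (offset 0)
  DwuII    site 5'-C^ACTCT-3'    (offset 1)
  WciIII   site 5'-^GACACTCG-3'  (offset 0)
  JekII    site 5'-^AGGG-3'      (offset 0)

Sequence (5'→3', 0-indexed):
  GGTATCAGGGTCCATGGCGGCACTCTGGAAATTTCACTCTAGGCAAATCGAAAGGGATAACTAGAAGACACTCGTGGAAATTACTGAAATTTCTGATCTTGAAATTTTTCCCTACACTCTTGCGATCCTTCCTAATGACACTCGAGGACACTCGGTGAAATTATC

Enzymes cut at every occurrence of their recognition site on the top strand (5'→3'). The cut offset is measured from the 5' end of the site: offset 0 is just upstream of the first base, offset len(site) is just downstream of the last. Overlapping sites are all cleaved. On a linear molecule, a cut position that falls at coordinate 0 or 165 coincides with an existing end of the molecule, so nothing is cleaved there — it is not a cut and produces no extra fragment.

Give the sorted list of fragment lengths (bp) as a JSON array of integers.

[5,6,6,6,9,9,10,12,13,13,14,15,15,15,17]

Scan for sites:
  IvoVI (GAAATT, off=3): starts [27, 76, 85, 100, 156] → cuts [30, 79, 88, 103, 159]
  EstX (GCGAT, off=0): starts [121] → cuts [121]
  DwuII (CACTCT, off=1): starts [20, 34, 114] → cuts [21, 35, 115]
  WciIII (GACACTCG, off=0): starts [66, 136, 146] → cuts [66, 136, 146]
  JekII (AGGG, off=0): starts [6, 52] → cuts [6, 52]

Pooled cuts: [6, 21, 30, 35, 52, 66, 79, 88, 103, 115, 121, 136, 146, 159]

Fragment lengths:
  [0,6): 6 bp
  [6,21): 15 bp
  [21,30): 9 bp
  [30,35): 5 bp
  [35,52): 17 bp
  [52,66): 14 bp
  [66,79): 13 bp
  [79,88): 9 bp
  [88,103): 15 bp
  [103,115): 12 bp
  [115,121): 6 bp
  [121,136): 15 bp
  [136,146): 10 bp
  [146,159): 13 bp
  [159,165): 6 bp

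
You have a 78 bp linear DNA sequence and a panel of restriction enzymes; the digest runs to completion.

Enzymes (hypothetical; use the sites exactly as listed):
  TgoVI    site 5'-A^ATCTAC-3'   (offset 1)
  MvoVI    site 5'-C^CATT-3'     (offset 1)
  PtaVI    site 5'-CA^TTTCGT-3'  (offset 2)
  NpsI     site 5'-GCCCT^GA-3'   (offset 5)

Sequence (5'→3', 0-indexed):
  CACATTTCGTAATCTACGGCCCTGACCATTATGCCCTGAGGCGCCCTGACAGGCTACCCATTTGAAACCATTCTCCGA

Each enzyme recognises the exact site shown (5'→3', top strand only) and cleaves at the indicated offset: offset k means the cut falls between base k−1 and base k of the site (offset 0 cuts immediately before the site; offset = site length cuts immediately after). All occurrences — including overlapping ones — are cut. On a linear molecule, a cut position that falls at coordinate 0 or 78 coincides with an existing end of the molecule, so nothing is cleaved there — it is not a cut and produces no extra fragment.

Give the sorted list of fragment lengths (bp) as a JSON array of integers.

[3,4,7,10,10,10,11,11,12]

Site scan:
  TgoVI (AATCTAC, off=1): starts [10] → cuts [11]
  MvoVI (CCATT, off=1): starts [25, 57, 67] → cuts [26, 58, 68]
  PtaVI (CATTTCGT, off=2): starts [2] → cuts [4]
  NpsI (GCCCTGA, off=5): starts [18, 32, 42] → cuts [23, 37, 47]

Pooled cuts: [4, 11, 23, 26, 37, 47, 58, 68]

Fragment lengths:
  [0,4): 4 bp
  [4,11): 7 bp
  [11,23): 12 bp
  [23,26): 3 bp
  [26,37): 11 bp
  [37,47): 10 bp
  [47,58): 11 bp
  [58,68): 10 bp
  [68,78): 10 bp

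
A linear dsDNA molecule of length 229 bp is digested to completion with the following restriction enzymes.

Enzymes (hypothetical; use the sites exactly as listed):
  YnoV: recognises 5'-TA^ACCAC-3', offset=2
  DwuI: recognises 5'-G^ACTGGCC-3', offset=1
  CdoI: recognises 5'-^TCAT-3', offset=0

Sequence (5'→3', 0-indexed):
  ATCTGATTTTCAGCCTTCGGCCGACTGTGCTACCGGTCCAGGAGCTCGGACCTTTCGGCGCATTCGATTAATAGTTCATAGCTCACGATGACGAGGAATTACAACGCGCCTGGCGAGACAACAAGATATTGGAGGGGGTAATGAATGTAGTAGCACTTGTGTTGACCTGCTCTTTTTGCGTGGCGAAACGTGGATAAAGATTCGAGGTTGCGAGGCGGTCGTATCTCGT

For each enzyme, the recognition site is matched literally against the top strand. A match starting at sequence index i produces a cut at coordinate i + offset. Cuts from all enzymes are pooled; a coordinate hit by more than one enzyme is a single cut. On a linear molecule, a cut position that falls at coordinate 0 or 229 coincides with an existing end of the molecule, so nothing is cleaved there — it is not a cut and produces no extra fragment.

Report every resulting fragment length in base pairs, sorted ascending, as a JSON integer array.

[75,154]

Per-enzyme occurrences:
  YnoV (TAACCAC, off=2): no sites
  DwuI (GACTGGCC, off=1): no sites
  CdoI TCAT/0: at [75] ⇒ [75]

All cut coordinates (distinct, sorted): [75]

Fragments:
  [0,75): 75 bp
  [75,229): 154 bp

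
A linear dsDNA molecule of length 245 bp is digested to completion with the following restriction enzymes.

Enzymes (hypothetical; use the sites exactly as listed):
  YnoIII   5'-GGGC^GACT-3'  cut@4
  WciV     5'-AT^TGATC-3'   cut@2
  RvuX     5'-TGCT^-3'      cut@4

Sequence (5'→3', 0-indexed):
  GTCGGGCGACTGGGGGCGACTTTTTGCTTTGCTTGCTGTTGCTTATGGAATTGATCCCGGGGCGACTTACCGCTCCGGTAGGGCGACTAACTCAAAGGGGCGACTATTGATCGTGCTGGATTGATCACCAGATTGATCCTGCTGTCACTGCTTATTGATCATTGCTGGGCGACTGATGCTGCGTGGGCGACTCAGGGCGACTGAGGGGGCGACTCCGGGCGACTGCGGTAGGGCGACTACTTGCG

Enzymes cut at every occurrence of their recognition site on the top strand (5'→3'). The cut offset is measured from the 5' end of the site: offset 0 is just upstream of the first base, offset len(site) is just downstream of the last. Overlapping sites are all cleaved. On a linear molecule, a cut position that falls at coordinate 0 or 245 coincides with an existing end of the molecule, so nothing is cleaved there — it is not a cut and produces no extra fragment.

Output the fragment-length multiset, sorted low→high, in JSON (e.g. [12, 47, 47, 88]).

Scan for sites:
  YnoIII GGGCGACT/4: at [3, 13, 59, 80, 97, 166, 184, 194, 206, 216, 230] ⇒ [7, 17, 63, 84, 101, 170, 188, 198, 210, 220, 234]
  WciV ATTGATC/2: at [49, 105, 119, 131, 153] ⇒ [51, 107, 121, 133, 155]
  RvuX TGCT/4: at [24, 29, 33, 39, 113, 139, 148, 162, 176] ⇒ [28, 33, 37, 43, 117, 143, 152, 166, 180]

Pooled cuts: [7, 17, 28, 33, 37, 43, 51, 63, 84, 101, 107, 117, 121, 133, 143, 152, 155, 166, 170, 180, 188, 198, 210, 220, 234]

Fragments:
  [0,7): 7 bp
  [7,17): 10 bp
  [17,28): 11 bp
  [28,33): 5 bp
  [33,37): 4 bp
  [37,43): 6 bp
  [43,51): 8 bp
  [51,63): 12 bp
  [63,84): 21 bp
  [84,101): 17 bp
  [101,107): 6 bp
  [107,117): 10 bp
  [117,121): 4 bp
  [121,133): 12 bp
  [133,143): 10 bp
  [143,152): 9 bp
  [152,155): 3 bp
  [155,166): 11 bp
  [166,170): 4 bp
  [170,180): 10 bp
  [180,188): 8 bp
  [188,198): 10 bp
  [198,210): 12 bp
  [210,220): 10 bp
  [220,234): 14 bp
  [234,245): 11 bp

[3,4,4,4,5,6,6,7,8,8,9,10,10,10,10,10,10,11,11,11,12,12,12,14,17,21]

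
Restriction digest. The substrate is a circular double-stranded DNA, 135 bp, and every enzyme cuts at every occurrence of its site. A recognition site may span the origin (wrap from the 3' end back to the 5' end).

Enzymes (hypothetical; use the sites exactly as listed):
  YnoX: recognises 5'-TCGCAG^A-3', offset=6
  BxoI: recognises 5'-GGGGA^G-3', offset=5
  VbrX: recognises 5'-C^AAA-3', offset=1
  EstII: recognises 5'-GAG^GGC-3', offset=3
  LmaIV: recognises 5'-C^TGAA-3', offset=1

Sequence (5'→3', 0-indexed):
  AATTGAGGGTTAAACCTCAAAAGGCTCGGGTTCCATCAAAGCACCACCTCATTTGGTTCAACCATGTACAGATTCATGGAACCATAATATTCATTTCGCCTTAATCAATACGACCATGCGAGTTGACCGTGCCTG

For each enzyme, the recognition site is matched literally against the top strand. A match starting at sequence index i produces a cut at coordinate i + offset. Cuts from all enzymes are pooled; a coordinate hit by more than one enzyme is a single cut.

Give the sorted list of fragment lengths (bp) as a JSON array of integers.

[19,20,96]

Scan for sites:
  YnoX (TCGCAGA, off=6): no sites
  BxoI (GGGGAG, off=5): no sites
  VbrX (CAAA, off=1): starts [17, 36] → cuts [18, 37]
  EstII (GAGGGC, off=3): no sites
  LmaIV (CTGAA, off=1): starts [132] → cuts [133]

All cut coordinates (distinct, sorted): [18, 37, 133]

Fragments:
  18→37: 19 bp
  37→133: 96 bp
  133→18 (wrap): 135-133+18 = 20 bp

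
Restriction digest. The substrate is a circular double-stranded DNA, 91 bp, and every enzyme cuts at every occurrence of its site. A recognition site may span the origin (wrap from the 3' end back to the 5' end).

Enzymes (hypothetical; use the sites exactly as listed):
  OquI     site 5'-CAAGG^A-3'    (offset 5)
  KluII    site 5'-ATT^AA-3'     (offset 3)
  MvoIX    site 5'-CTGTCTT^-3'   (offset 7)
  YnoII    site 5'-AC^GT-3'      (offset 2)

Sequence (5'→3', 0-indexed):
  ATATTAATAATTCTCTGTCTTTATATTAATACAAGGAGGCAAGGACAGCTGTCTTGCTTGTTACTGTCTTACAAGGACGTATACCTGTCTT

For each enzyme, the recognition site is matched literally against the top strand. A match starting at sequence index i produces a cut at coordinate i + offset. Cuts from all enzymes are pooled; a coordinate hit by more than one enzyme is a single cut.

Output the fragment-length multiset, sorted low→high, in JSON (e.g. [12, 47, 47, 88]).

[2,5,6,6,8,9,11,13,15,16]

Per-enzyme occurrences:
  OquI CAAGGA/5: at [31, 39, 71] ⇒ [36, 44, 76]
  KluII ATTAA/3: at [2, 24] ⇒ [5, 27]
  MvoIX CTGTCTT/7: at [14, 48, 63, 84] ⇒ [0, 21, 55, 70]
  YnoII ACGT/2: at [76] ⇒ [78]

Pooled cuts: [0, 5, 21, 27, 36, 44, 55, 70, 76, 78]

Fragments:
  0→5: 5 bp
  5→21: 16 bp
  21→27: 6 bp
  27→36: 9 bp
  36→44: 8 bp
  44→55: 11 bp
  55→70: 15 bp
  70→76: 6 bp
  76→78: 2 bp
  78→0 (wrap): 91-78+0 = 13 bp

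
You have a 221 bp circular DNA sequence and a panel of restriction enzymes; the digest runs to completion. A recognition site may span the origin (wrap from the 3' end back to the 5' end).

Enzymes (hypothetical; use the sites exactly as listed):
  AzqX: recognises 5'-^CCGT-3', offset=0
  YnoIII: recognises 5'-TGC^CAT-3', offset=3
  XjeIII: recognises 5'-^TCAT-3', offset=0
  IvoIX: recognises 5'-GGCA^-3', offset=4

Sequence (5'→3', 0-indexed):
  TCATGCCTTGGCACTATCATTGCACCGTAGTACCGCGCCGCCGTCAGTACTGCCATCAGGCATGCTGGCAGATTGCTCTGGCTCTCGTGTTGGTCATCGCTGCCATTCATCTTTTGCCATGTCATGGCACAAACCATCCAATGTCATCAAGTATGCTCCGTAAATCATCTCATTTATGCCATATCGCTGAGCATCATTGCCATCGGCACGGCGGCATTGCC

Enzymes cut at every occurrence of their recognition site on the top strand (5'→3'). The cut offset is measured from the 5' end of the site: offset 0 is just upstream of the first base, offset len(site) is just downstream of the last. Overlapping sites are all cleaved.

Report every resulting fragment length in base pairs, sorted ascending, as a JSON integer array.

Site scan:
  AzqX (CCGT, off=0): starts [24, 40, 157] → cuts [24, 40, 157]
  YnoIII (TGCCAT, off=3): starts [50, 100, 114, 176, 197] → cuts [53, 103, 117, 179, 200]
  XjeIII (TCAT, off=0): starts [0, 16, 93, 106, 121, 143, 164, 169, 193] → cuts [0, 16, 93, 106, 121, 143, 164, 169, 193]
  IvoIX (GGCA, off=4): starts [9, 58, 66, 125, 204, 212] → cuts [13, 62, 70, 129, 208, 216]

All cut coordinates (distinct, sorted): [0, 13, 16, 24, 40, 53, 62, 70, 93, 103, 106, 117, 121, 129, 143, 157, 164, 169, 179, 193, 200, 208, 216]

Fragments:
  0→13: 13 bp
  13→16: 3 bp
  16→24: 8 bp
  24→40: 16 bp
  40→53: 13 bp
  53→62: 9 bp
  62→70: 8 bp
  70→93: 23 bp
  93→103: 10 bp
  103→106: 3 bp
  106→117: 11 bp
  117→121: 4 bp
  121→129: 8 bp
  129→143: 14 bp
  143→157: 14 bp
  157→164: 7 bp
  164→169: 5 bp
  169→179: 10 bp
  179→193: 14 bp
  193→200: 7 bp
  200→208: 8 bp
  208→216: 8 bp
  216→0 (wrap): 221-216+0 = 5 bp

[3,3,4,5,5,7,7,8,8,8,8,8,9,10,10,11,13,13,14,14,14,16,23]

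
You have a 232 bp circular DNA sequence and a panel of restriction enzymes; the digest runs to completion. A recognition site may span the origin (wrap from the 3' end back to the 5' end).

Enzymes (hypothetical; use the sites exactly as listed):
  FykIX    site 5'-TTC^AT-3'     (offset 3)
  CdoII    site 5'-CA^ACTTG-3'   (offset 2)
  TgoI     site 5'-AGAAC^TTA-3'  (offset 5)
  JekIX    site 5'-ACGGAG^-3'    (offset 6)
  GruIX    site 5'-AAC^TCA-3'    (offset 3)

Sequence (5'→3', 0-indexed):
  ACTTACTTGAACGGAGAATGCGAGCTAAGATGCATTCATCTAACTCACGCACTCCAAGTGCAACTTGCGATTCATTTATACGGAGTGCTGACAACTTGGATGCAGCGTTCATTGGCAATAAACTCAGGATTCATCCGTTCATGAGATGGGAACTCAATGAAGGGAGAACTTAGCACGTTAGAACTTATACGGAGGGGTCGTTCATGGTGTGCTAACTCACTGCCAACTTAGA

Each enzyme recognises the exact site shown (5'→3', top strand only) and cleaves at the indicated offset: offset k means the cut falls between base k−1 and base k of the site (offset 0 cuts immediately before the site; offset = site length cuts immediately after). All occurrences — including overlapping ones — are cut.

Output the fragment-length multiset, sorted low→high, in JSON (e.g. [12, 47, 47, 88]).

[7,8,8,9,9,10,11,12,13,13,13,14,15,16,17,18,18,21]

Per-enzyme occurrences:
  FykIX TTCAT/3: at [34, 70, 107, 129, 137, 200] ⇒ [37, 73, 110, 132, 140, 203]
  CdoII CAACTTG/2: at [60, 91] ⇒ [62, 93]
  TgoI AGAACTTA/5: at [164, 179, 229] ⇒ [2, 169, 184]
  JekIX ACGGAG/6: at [10, 79, 188] ⇒ [16, 85, 194]
  GruIX AACTCA/3: at [41, 120, 150, 213] ⇒ [44, 123, 153, 216]

Pooled cuts: [2, 16, 37, 44, 62, 73, 85, 93, 110, 123, 132, 140, 153, 169, 184, 194, 203, 216]

Fragments:
  2→16: 14 bp
  16→37: 21 bp
  37→44: 7 bp
  44→62: 18 bp
  62→73: 11 bp
  73→85: 12 bp
  85→93: 8 bp
  93→110: 17 bp
  110→123: 13 bp
  123→132: 9 bp
  132→140: 8 bp
  140→153: 13 bp
  153→169: 16 bp
  169→184: 15 bp
  184→194: 10 bp
  194→203: 9 bp
  203→216: 13 bp
  216→2 (wrap): 232-216+2 = 18 bp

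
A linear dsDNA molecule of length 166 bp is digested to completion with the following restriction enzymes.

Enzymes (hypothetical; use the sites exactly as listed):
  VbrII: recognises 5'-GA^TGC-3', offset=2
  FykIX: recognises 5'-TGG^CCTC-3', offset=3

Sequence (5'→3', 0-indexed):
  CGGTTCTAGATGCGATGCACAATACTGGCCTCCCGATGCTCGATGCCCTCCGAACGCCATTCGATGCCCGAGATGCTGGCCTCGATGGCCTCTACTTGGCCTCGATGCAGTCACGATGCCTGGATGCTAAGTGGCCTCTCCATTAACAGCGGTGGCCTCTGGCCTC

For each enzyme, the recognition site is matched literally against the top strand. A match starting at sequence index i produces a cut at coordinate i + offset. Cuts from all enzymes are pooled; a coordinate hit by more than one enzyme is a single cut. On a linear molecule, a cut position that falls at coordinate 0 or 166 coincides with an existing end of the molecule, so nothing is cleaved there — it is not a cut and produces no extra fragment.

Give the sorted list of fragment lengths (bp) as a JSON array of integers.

Site scan:
  VbrII GATGC/2: at [8, 13, 34, 41, 62, 71, 103, 114, 122] ⇒ [10, 15, 36, 43, 64, 73, 105, 116, 124]
  FykIX TGGCCTC/3: at [25, 76, 85, 96, 131, 152, 159] ⇒ [28, 79, 88, 99, 134, 155, 162]

All cut coordinates (distinct, sorted): [10, 15, 28, 36, 43, 64, 73, 79, 88, 99, 105, 116, 124, 134, 155, 162]

Fragments:
  [0,10): 10 bp
  [10,15): 5 bp
  [15,28): 13 bp
  [28,36): 8 bp
  [36,43): 7 bp
  [43,64): 21 bp
  [64,73): 9 bp
  [73,79): 6 bp
  [79,88): 9 bp
  [88,99): 11 bp
  [99,105): 6 bp
  [105,116): 11 bp
  [116,124): 8 bp
  [124,134): 10 bp
  [134,155): 21 bp
  [155,162): 7 bp
  [162,166): 4 bp

[4,5,6,6,7,7,8,8,9,9,10,10,11,11,13,21,21]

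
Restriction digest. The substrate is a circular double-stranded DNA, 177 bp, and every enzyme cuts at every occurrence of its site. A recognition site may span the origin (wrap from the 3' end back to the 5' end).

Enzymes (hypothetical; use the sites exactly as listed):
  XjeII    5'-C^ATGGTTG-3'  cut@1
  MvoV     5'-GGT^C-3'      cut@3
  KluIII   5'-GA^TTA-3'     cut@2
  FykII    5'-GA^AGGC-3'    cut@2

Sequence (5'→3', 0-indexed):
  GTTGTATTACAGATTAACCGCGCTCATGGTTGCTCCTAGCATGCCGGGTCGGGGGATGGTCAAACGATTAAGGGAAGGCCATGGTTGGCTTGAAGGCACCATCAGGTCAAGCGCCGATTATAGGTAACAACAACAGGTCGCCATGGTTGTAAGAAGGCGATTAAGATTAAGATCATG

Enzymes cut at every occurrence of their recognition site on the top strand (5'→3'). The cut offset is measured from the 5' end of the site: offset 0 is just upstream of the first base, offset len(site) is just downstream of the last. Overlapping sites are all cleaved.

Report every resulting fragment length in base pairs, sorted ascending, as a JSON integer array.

[4,5,6,6,7,8,8,10,11,12,12,13,14,16,21,24]

Site scan:
  XjeII (CATGGTTG, off=1): starts [24, 79, 141, 173] → cuts [25, 80, 142, 174]
  MvoV (GGTC, off=3): starts [46, 57, 104, 135] → cuts [49, 60, 107, 138]
  KluIII (GATTA, off=2): starts [11, 65, 115, 158, 164] → cuts [13, 67, 117, 160, 166]
  FykII (GAAGGC, off=2): starts [73, 91, 152] → cuts [75, 93, 154]

All cut coordinates (distinct, sorted): [13, 25, 49, 60, 67, 75, 80, 93, 107, 117, 138, 142, 154, 160, 166, 174]

Fragments:
  13→25: 12 bp
  25→49: 24 bp
  49→60: 11 bp
  60→67: 7 bp
  67→75: 8 bp
  75→80: 5 bp
  80→93: 13 bp
  93→107: 14 bp
  107→117: 10 bp
  117→138: 21 bp
  138→142: 4 bp
  142→154: 12 bp
  154→160: 6 bp
  160→166: 6 bp
  166→174: 8 bp
  174→13 (wrap): 177-174+13 = 16 bp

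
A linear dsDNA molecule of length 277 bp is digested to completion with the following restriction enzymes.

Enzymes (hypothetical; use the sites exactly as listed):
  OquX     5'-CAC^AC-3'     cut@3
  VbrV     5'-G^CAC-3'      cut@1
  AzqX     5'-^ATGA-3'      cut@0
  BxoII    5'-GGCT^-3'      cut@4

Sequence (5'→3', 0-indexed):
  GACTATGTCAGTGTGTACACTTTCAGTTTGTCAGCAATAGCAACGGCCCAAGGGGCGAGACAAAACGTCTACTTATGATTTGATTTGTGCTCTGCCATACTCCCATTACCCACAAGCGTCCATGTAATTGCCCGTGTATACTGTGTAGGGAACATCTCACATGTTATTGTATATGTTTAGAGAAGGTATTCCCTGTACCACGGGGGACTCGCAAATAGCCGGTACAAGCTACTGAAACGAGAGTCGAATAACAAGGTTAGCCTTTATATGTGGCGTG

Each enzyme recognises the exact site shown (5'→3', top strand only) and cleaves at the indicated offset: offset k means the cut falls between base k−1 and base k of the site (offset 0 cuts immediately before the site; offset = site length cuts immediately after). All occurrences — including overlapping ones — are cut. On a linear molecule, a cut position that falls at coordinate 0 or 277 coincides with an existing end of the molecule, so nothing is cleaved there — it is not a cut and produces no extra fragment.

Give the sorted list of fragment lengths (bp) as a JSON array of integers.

[74,203]

Per-enzyme occurrences:
  OquX (CACAC, off=3): no sites
  VbrV (GCAC, off=1): no sites
  AzqX ATGA/0: at [74] ⇒ [74]
  BxoII (GGCT, off=4): no sites

Pooled cuts: [74]

Fragment lengths:
  [0,74): 74 bp
  [74,277): 203 bp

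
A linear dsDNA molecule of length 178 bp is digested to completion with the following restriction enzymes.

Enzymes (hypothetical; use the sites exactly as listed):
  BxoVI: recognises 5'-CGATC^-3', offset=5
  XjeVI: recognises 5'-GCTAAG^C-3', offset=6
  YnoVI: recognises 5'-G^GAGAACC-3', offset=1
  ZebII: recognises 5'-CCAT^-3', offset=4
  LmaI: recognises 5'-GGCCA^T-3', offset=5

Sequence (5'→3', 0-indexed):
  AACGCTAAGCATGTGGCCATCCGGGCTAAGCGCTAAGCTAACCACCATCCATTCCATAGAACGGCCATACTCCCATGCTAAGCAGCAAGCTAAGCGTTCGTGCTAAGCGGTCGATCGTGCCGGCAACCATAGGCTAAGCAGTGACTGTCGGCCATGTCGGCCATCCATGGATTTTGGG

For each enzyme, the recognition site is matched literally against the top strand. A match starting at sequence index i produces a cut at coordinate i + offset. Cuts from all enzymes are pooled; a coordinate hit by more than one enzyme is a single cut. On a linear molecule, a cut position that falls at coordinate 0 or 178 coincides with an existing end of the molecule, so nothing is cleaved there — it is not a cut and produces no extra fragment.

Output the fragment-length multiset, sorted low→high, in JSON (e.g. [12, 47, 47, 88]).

Scan for sites:
  BxoVI CGATC/5: at [111] ⇒ [116]
  XjeVI GCTAAGC/6: at [3, 24, 31, 76, 88, 101, 132] ⇒ [9, 30, 37, 82, 94, 107, 138]
  YnoVI (GGAGAACC, off=1): no sites
  ZebII CCAT/4: at [16, 44, 48, 53, 64, 72, 126, 151, 160, 164] ⇒ [20, 48, 52, 57, 68, 76, 130, 155, 164, 168]
  LmaI GGCCAT/5: at [14, 62, 149, 158] ⇒ [19, 67, 154, 163]

All cut coordinates (distinct, sorted): [9, 19, 20, 30, 37, 48, 52, 57, 67, 68, 76, 82, 94, 107, 116, 130, 138, 154, 155, 163, 164, 168]

Fragments:
  [0,9): 9 bp
  [9,19): 10 bp
  [19,20): 1 bp
  [20,30): 10 bp
  [30,37): 7 bp
  [37,48): 11 bp
  [48,52): 4 bp
  [52,57): 5 bp
  [57,67): 10 bp
  [67,68): 1 bp
  [68,76): 8 bp
  [76,82): 6 bp
  [82,94): 12 bp
  [94,107): 13 bp
  [107,116): 9 bp
  [116,130): 14 bp
  [130,138): 8 bp
  [138,154): 16 bp
  [154,155): 1 bp
  [155,163): 8 bp
  [163,164): 1 bp
  [164,168): 4 bp
  [168,178): 10 bp

[1,1,1,1,4,4,5,6,7,8,8,8,9,9,10,10,10,10,11,12,13,14,16]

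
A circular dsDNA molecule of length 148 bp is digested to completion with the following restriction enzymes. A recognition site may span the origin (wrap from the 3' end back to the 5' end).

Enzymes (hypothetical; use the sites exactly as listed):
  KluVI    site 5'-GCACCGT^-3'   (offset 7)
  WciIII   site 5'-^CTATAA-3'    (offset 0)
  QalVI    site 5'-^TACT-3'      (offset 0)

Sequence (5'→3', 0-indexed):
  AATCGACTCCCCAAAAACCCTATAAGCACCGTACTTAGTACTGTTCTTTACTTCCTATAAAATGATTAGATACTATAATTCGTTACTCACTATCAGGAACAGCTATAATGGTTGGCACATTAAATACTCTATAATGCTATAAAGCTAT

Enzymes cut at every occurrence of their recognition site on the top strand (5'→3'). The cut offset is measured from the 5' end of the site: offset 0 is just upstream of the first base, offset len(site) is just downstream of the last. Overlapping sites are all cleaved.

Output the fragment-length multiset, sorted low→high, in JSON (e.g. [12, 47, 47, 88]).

[1,2,4,6,6,8,8,10,11,12,16,19,22,23]

Scan for sites:
  KluVI GCACCGT/7: at [25] ⇒ [32]
  WciIII CTATAA/0: at [19, 54, 72, 102, 128, 136, 144] ⇒ [19, 54, 72, 102, 128, 136, 144]
  QalVI TACT/0: at [31, 38, 48, 70, 83, 124] ⇒ [31, 38, 48, 70, 83, 124]

All cut coordinates (distinct, sorted): [19, 31, 32, 38, 48, 54, 70, 72, 83, 102, 124, 128, 136, 144]

Fragment lengths:
  19→31: 12 bp
  31→32: 1 bp
  32→38: 6 bp
  38→48: 10 bp
  48→54: 6 bp
  54→70: 16 bp
  70→72: 2 bp
  72→83: 11 bp
  83→102: 19 bp
  102→124: 22 bp
  124→128: 4 bp
  128→136: 8 bp
  136→144: 8 bp
  144→19 (wrap): 148-144+19 = 23 bp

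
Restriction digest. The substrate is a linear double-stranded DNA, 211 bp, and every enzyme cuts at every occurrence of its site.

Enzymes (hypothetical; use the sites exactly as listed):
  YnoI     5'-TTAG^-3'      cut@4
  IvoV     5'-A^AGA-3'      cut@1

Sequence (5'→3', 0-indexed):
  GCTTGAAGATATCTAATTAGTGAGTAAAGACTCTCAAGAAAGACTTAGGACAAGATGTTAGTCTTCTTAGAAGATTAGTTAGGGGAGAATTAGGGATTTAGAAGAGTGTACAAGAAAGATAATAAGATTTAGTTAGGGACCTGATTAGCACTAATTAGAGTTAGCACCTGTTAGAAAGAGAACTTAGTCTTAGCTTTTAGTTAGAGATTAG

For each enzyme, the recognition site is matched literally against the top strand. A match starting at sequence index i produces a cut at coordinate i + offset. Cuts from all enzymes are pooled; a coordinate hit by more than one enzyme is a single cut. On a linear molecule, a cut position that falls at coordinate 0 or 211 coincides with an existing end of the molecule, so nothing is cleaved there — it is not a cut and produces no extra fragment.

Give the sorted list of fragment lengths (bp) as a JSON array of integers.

Scan for sites:
  YnoI TTAG/4: at [16, 44, 57, 66, 74, 78, 89, 97, 128, 132, 144, 154, 160, 170, 183, 189, 196, 200, 207] ⇒ [20, 48, 61, 70, 78, 82, 93, 101, 132, 136, 148, 158, 164, 174, 187, 193, 200, 204] (position 211 is a terminus of the linear molecule — no cut)
  IvoV AAGA/1: at [5, 26, 35, 39, 51, 70, 101, 111, 115, 123, 175] ⇒ [6, 27, 36, 40, 52, 71, 102, 112, 116, 124, 176]

Pooled cuts: [6, 20, 27, 36, 40, 48, 52, 61, 70, 71, 78, 82, 93, 101, 102, 112, 116, 124, 132, 136, 148, 158, 164, 174, 176, 187, 193, 200, 204]

Fragments:
  [0,6): 6 bp
  [6,20): 14 bp
  [20,27): 7 bp
  [27,36): 9 bp
  [36,40): 4 bp
  [40,48): 8 bp
  [48,52): 4 bp
  [52,61): 9 bp
  [61,70): 9 bp
  [70,71): 1 bp
  [71,78): 7 bp
  [78,82): 4 bp
  [82,93): 11 bp
  [93,101): 8 bp
  [101,102): 1 bp
  [102,112): 10 bp
  [112,116): 4 bp
  [116,124): 8 bp
  [124,132): 8 bp
  [132,136): 4 bp
  [136,148): 12 bp
  [148,158): 10 bp
  [158,164): 6 bp
  [164,174): 10 bp
  [174,176): 2 bp
  [176,187): 11 bp
  [187,193): 6 bp
  [193,200): 7 bp
  [200,204): 4 bp
  [204,211): 7 bp

[1,1,2,4,4,4,4,4,4,6,6,6,7,7,7,7,8,8,8,8,9,9,9,10,10,10,11,11,12,14]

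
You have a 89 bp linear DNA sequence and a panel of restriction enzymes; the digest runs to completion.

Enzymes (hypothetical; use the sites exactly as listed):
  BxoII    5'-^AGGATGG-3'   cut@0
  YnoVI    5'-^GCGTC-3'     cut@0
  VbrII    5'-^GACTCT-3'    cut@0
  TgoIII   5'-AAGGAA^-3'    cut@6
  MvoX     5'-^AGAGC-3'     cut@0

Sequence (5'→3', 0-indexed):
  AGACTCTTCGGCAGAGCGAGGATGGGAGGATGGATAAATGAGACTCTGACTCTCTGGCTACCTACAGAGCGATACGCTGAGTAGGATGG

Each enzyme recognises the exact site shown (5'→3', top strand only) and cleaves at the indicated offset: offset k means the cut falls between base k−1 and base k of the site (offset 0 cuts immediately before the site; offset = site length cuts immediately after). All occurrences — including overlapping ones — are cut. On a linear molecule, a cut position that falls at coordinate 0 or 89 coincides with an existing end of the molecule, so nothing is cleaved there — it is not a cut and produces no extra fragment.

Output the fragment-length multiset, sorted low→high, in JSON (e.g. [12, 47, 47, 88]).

[1,6,6,7,8,11,15,17,18]

Site scan:
  BxoII AGGATGG/0: at [18, 26, 82] ⇒ [18, 26, 82]
  YnoVI (GCGTC, off=0): no sites
  VbrII GACTCT/0: at [1, 41, 47] ⇒ [1, 41, 47]
  TgoIII (AAGGAA, off=6): no sites
  MvoX AGAGC/0: at [12, 65] ⇒ [12, 65]

All cut coordinates (distinct, sorted): [1, 12, 18, 26, 41, 47, 65, 82]

Fragment lengths:
  [0,1): 1 bp
  [1,12): 11 bp
  [12,18): 6 bp
  [18,26): 8 bp
  [26,41): 15 bp
  [41,47): 6 bp
  [47,65): 18 bp
  [65,82): 17 bp
  [82,89): 7 bp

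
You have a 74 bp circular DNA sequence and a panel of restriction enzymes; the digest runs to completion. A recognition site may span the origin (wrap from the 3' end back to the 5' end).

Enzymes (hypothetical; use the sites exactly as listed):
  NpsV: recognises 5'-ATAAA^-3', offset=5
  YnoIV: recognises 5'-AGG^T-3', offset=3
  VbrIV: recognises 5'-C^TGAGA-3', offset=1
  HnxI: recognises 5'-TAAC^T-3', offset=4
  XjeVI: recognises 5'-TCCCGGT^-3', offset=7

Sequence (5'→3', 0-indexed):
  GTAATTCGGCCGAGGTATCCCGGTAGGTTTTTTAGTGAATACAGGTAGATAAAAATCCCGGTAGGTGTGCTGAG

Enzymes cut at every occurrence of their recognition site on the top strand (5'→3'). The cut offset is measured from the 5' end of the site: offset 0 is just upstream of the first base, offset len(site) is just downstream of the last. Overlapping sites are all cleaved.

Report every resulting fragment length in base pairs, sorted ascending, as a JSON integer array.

Scan for sites:
  NpsV ATAAA/5: at [48] ⇒ [53]
  YnoIV AGGT/3: at [12, 24, 42, 62, 72] ⇒ [1, 15, 27, 45, 65]
  VbrIV (CTGAGA, off=1): no sites
  HnxI (TAACT, off=4): no sites
  XjeVI TCCCGGT/7: at [17, 55] ⇒ [24, 62]

All cut coordinates (distinct, sorted): [1, 15, 24, 27, 45, 53, 62, 65]

Fragment lengths:
  1→15: 14 bp
  15→24: 9 bp
  24→27: 3 bp
  27→45: 18 bp
  45→53: 8 bp
  53→62: 9 bp
  62→65: 3 bp
  65→1 (wrap): 74-65+1 = 10 bp

[3,3,8,9,9,10,14,18]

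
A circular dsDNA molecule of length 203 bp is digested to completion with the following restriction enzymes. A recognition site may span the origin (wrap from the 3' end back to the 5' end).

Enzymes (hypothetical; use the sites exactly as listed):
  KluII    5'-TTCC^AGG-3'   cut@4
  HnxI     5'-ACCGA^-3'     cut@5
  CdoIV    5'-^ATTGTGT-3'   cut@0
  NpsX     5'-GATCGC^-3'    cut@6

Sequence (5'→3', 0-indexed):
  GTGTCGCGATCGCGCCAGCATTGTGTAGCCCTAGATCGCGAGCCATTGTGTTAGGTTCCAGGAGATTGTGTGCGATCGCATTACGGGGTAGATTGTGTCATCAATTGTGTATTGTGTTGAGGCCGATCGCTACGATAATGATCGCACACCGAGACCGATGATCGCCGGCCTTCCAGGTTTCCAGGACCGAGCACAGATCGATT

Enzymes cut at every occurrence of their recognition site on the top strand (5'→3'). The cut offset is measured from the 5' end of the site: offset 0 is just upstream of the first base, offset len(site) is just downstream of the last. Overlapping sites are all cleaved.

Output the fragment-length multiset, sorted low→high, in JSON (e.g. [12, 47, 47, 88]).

[5,5,6,6,7,7,7,8,8,9,10,12,12,15,15,15,16,20,20]

Per-enzyme occurrences:
  KluII (TTCCAGG, off=4): starts [55, 170, 178] → cuts [59, 174, 182]
  HnxI (ACCGA, off=5): starts [147, 153, 185] → cuts [152, 158, 190]
  CdoIV (ATTGTGT, off=0): starts [19, 44, 64, 91, 103, 110, 200] → cuts [19, 44, 64, 91, 103, 110, 200]
  NpsX (GATCGC, off=6): starts [7, 33, 73, 124, 139, 159] → cuts [13, 39, 79, 130, 145, 165]

Pooled cuts: [13, 19, 39, 44, 59, 64, 79, 91, 103, 110, 130, 145, 152, 158, 165, 174, 182, 190, 200]

Fragment lengths:
  13→19: 6 bp
  19→39: 20 bp
  39→44: 5 bp
  44→59: 15 bp
  59→64: 5 bp
  64→79: 15 bp
  79→91: 12 bp
  91→103: 12 bp
  103→110: 7 bp
  110→130: 20 bp
  130→145: 15 bp
  145→152: 7 bp
  152→158: 6 bp
  158→165: 7 bp
  165→174: 9 bp
  174→182: 8 bp
  182→190: 8 bp
  190→200: 10 bp
  200→13 (wrap): 203-200+13 = 16 bp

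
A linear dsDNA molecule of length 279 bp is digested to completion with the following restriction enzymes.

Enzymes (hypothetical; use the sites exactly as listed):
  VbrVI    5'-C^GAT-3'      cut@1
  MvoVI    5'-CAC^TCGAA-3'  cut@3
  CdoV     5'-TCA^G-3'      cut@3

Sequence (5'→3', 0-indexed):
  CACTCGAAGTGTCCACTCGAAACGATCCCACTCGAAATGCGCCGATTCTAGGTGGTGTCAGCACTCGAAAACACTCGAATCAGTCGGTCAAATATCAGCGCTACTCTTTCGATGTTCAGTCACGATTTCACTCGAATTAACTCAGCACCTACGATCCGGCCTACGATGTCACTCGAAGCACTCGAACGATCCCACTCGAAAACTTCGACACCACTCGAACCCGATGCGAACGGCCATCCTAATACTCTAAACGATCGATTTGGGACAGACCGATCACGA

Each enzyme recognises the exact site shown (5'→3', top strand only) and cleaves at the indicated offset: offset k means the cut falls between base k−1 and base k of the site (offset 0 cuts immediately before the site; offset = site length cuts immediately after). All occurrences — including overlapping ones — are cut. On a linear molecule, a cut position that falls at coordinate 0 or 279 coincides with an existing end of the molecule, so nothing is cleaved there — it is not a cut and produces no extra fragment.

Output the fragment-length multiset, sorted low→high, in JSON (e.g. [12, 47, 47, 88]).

Scan for sites:
  VbrVI (CGAT, off=1): starts [22, 42, 109, 122, 151, 163, 186, 221, 251, 255, 270] → cuts [23, 43, 110, 123, 152, 164, 187, 222, 252, 256, 271]
  MvoVI (CACTCGAA, off=3): starts [0, 13, 28, 61, 71, 128, 169, 178, 192, 211] → cuts [3, 16, 31, 64, 74, 131, 172, 181, 195, 214]
  CdoV (TCAG, off=3): starts [57, 79, 94, 115, 141] → cuts [60, 82, 97, 118, 144]

Pooled cuts: [3, 16, 23, 31, 43, 60, 64, 74, 82, 97, 110, 118, 123, 131, 144, 152, 164, 172, 181, 187, 195, 214, 222, 252, 256, 271]

Fragments:
  [0,3): 3 bp
  [3,16): 13 bp
  [16,23): 7 bp
  [23,31): 8 bp
  [31,43): 12 bp
  [43,60): 17 bp
  [60,64): 4 bp
  [64,74): 10 bp
  [74,82): 8 bp
  [82,97): 15 bp
  [97,110): 13 bp
  [110,118): 8 bp
  [118,123): 5 bp
  [123,131): 8 bp
  [131,144): 13 bp
  [144,152): 8 bp
  [152,164): 12 bp
  [164,172): 8 bp
  [172,181): 9 bp
  [181,187): 6 bp
  [187,195): 8 bp
  [195,214): 19 bp
  [214,222): 8 bp
  [222,252): 30 bp
  [252,256): 4 bp
  [256,271): 15 bp
  [271,279): 8 bp

[3,4,4,5,6,7,8,8,8,8,8,8,8,8,8,9,10,12,12,13,13,13,15,15,17,19,30]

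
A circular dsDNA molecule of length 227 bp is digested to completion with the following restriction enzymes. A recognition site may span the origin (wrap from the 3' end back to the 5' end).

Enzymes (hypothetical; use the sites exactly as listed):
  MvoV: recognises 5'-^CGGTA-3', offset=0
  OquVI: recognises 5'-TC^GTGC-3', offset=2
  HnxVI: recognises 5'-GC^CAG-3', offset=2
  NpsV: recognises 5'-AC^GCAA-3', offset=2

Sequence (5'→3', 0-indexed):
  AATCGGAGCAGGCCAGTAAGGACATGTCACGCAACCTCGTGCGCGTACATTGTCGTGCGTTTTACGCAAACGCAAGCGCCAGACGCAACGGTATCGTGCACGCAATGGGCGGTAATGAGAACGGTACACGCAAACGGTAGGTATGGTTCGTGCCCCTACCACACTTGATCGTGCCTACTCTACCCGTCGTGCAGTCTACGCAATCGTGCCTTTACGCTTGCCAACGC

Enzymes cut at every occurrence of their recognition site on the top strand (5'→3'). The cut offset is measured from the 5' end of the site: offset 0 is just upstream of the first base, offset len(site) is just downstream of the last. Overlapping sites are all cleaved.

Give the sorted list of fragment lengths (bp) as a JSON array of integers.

[4,5,5,6,6,6,7,8,8,8,8,11,11,12,15,15,16,17,18,20,21]

Scan for sites:
  MvoV CGGTA/0: at [88, 109, 121, 134] ⇒ [88, 109, 121, 134]
  OquVI TCGTGC/2: at [36, 52, 93, 147, 168, 186, 203] ⇒ [38, 54, 95, 149, 170, 188, 205]
  HnxVI GCCAG/2: at [11, 77] ⇒ [13, 79]
  NpsV ACGCAA/2: at [28, 63, 69, 82, 99, 127, 197, 223] ⇒ [30, 65, 71, 84, 101, 129, 199, 225]

All cut coordinates (distinct, sorted): [13, 30, 38, 54, 65, 71, 79, 84, 88, 95, 101, 109, 121, 129, 134, 149, 170, 188, 199, 205, 225]

Fragment lengths:
  13→30: 17 bp
  30→38: 8 bp
  38→54: 16 bp
  54→65: 11 bp
  65→71: 6 bp
  71→79: 8 bp
  79→84: 5 bp
  84→88: 4 bp
  88→95: 7 bp
  95→101: 6 bp
  101→109: 8 bp
  109→121: 12 bp
  121→129: 8 bp
  129→134: 5 bp
  134→149: 15 bp
  149→170: 21 bp
  170→188: 18 bp
  188→199: 11 bp
  199→205: 6 bp
  205→225: 20 bp
  225→13 (wrap): 227-225+13 = 15 bp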